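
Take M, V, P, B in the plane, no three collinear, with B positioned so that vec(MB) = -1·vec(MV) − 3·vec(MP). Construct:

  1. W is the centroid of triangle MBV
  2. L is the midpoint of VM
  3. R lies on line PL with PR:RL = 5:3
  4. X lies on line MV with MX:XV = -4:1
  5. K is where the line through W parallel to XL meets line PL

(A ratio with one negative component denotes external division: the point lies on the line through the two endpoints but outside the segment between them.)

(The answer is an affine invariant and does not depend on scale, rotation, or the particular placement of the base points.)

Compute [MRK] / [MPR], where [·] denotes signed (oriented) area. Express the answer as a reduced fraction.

[MRK]:[MPR] = 11/5

Work in coordinates with M = (0, 0), V = (1, 0), P = (0, 1), B = (-1, -3).
1. W is the centroid of triangle MBV ⇒ W = (0, -1)
2. L is the midpoint of VM ⇒ L = (1/2, 0)
3. R lies on line PL with PR:RL = 5:3 ⇒ R = (5/16, 3/8)
4. X lies on line MV with MX:XV = -4:1 ⇒ X = (4/3, 0)
5. K is where the line through W parallel to XL meets line PL ⇒ K = (1, -1)
2·[MRK] = -11/16, 2·[MPR] = -5/16
[MRK]:[MPR] = -11/16:-5/16 = 11/5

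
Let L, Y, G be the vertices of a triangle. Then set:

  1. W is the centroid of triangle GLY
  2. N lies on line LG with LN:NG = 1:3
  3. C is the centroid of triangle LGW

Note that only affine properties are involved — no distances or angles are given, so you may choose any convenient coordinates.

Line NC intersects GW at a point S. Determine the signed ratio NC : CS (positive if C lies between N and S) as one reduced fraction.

Assign L = (0, 0), Y = (1, 0), G = (0, 1) — the answer is frame-independent, so this choice is without loss of generality.
1. W is the centroid of triangle GLY ⇒ W = (1/3, 1/3)
2. N lies on line LG with LN:NG = 1:3 ⇒ N = (0, 1/4)
3. C is the centroid of triangle LGW ⇒ C = (1/9, 4/9)
line NC meets GW at S = (1/5, 3/5)
C = N + t·(S−N) with t = 5/9, so NC:CS = 5/9:4/9

NC:CS = 5/4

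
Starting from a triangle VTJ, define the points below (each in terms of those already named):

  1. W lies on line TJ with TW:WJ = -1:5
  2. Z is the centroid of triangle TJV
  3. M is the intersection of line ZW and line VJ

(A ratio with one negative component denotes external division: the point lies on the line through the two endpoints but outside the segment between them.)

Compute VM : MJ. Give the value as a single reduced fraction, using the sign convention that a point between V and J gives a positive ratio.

Assign V = (0, 0), T = (1, 0), J = (0, 1) — the answer is frame-independent, so this choice is without loss of generality.
1. W lies on line TJ with TW:WJ = -1:5 ⇒ W = (5/4, -1/4)
2. Z is the centroid of triangle TJV ⇒ Z = (1/3, 1/3)
3. M is the intersection of line ZW and line VJ ⇒ M = (0, 6/11)
M = V + t·(J−V) with t = 6/11, so VM:MJ = t:(1−t) = 6/11:5/11

VM:MJ = 6/5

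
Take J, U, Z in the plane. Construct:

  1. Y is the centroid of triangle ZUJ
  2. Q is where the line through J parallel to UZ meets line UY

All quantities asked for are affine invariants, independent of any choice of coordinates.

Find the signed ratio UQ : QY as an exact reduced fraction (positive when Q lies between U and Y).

Assign J = (0, 0), U = (1, 0), Z = (0, 1) — the answer is frame-independent, so this choice is without loss of generality.
1. Y is the centroid of triangle ZUJ ⇒ Y = (1/3, 1/3)
2. Q is where the line through J parallel to UZ meets line UY ⇒ Q = (-1, 1)
Q = U + t·(Y−U) with t = 3, so UQ:QY = t:(1−t) = 3:-2

UQ:QY = -3/2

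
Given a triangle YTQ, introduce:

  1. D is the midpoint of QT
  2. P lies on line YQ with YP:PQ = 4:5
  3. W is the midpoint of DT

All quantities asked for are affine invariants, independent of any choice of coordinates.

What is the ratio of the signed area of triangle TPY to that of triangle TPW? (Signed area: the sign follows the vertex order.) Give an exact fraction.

Set Y = (0, 0), T = (1, 0), Q = (0, 1); any affine frame gives the same invariant.
1. D is the midpoint of QT ⇒ D = (1/2, 1/2)
2. P lies on line YQ with YP:PQ = 4:5 ⇒ P = (0, 4/9)
3. W is the midpoint of DT ⇒ W = (3/4, 1/4)
2·[TPY] = 4/9, 2·[TPW] = -5/36
[TPY]:[TPW] = 4/9:-5/36 = -16/5

[TPY]:[TPW] = -16/5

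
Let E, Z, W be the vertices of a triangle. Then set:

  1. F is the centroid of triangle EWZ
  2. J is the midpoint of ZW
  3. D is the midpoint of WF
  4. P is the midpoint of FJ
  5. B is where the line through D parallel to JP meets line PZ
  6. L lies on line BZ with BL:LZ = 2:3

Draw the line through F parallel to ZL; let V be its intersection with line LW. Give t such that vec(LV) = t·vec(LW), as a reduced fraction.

t = -1/2

Assign E = (0, 0), Z = (1, 0), W = (0, 1) — the answer is frame-independent, so this choice is without loss of generality.
1. F is the centroid of triangle EWZ ⇒ F = (1/3, 1/3)
2. J is the midpoint of ZW ⇒ J = (1/2, 1/2)
3. D is the midpoint of WF ⇒ D = (1/6, 2/3)
4. P is the midpoint of FJ ⇒ P = (5/12, 5/12)
5. B is where the line through D parallel to JP meets line PZ ⇒ B = (1/8, 5/8)
6. L lies on line BZ with BL:LZ = 2:3 ⇒ L = (19/40, 3/8)
through F parallel to ZL: direction (-21/40, 3/8); meets LW at V = (57/80, 1/16)
V = L + t·(W−L) with t = -1/2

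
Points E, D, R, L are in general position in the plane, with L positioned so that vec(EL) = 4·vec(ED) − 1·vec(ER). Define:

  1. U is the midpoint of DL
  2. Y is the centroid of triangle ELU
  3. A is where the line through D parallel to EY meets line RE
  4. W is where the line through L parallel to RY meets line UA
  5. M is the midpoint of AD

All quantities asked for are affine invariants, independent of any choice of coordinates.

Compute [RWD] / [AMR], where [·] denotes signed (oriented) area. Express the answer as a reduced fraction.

[RWD]:[AMR] = -66/13

Set E = (0, 0), D = (1, 0), R = (0, 1), L = (4, -1); any affine frame gives the same invariant.
1. U is the midpoint of DL ⇒ U = (5/2, -1/2)
2. Y is the centroid of triangle ELU ⇒ Y = (13/6, -1/2)
3. A is where the line through D parallel to EY meets line RE ⇒ A = (0, 3/13)
4. W is where the line through L parallel to RY meets line UA ⇒ W = (50/13, -151/169)
5. M is the midpoint of AD ⇒ M = (1/2, 3/26)
2·[RWD] = -330/169, 2·[AMR] = 5/13
[RWD]:[AMR] = -330/169:5/13 = -66/13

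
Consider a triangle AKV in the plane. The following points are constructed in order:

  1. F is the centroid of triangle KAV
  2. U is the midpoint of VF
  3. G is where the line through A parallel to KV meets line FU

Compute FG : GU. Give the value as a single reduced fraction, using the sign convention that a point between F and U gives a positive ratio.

Work in coordinates with A = (0, 0), K = (1, 0), V = (0, 1).
1. F is the centroid of triangle KAV ⇒ F = (1/3, 1/3)
2. U is the midpoint of VF ⇒ U = (1/6, 2/3)
3. G is where the line through A parallel to KV meets line FU ⇒ G = (1, -1)
G = F + t·(U−F) with t = -4, so FG:GU = t:(1−t) = -4:5

FG:GU = -4/5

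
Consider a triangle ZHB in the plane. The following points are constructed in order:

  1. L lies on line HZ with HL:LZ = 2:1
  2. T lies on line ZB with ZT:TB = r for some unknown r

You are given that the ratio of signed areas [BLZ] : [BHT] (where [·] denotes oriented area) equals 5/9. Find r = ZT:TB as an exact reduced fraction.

Work in coordinates with Z = (0, 0), H = (1, 0), B = (0, 1).
1. L lies on line HZ with HL:LZ = 2:1 ⇒ L = (1/3, 0)
2. With ZT:TB = r, write λ = r/(r+1) so T = Z + λ·(B−Z); T is affine-linear in λ
Every point depending on T is an affine combination of T and λ-independent points, so each such coordinate is linear in λ; the λ² term in each signed area is a multiple of (B−Z)×(B−Z) = 0, so 2·[BLZ] and 2·[BHT] are each linear in λ. Evaluating at λ=0 and λ=1:
  2·[BLZ] = -1/3,   2·[BHT] = λ − 1
So [BLZ]:[BHT] = (-1/3) / (λ − 1). Setting this equal to 5/9:
  -1/3 = 5/9·(λ − 1)  ⇒  λ = 2/5
Then r = λ/(1−λ) = (2/5)/(3/5) = 2/3. Check: with r = 2/3, T = (0, 2/5) and [BLZ]:[BHT] = 5/9 as required.

r = 2/3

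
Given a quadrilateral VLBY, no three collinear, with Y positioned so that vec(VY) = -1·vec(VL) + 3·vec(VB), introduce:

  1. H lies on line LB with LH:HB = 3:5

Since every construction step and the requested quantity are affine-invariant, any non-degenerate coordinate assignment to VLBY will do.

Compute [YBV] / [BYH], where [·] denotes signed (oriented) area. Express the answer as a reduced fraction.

Assign V = (0, 0), L = (1, 0), B = (0, 1), Y = (-1, 3) — the answer is frame-independent, so this choice is without loss of generality.
1. H lies on line LB with LH:HB = 3:5 ⇒ H = (5/8, 3/8)
2·[YBV] = -1, 2·[BYH] = -5/8
[YBV]:[BYH] = -1:-5/8 = 8/5

[YBV]:[BYH] = 8/5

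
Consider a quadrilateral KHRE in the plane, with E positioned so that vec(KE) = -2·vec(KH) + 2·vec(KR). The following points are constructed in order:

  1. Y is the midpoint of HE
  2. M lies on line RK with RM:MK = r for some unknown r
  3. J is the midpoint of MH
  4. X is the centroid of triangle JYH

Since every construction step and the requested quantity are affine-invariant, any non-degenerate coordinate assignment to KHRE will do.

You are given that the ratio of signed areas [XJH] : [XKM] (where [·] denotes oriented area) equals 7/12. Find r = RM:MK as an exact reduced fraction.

Set K = (0, 0), H = (1, 0), R = (0, 1), E = (-2, 2); any affine frame gives the same invariant.
1. Y is the midpoint of HE ⇒ Y = (-1/2, 1)
2. With RM:MK = r, write λ = r/(r+1) so M = R + λ·(K−R); M is affine-linear in λ
3. J is the midpoint of MH ⇒ J is an affine combination of earlier points and hence also affine-linear in λ
4. X is the centroid of triangle JYH ⇒ X is an affine combination of earlier points and hence also affine-linear in λ
Every point depending on M is an affine combination of M and λ-independent points, so each such coordinate is linear in λ; the λ² term in each signed area is a multiple of (K−R)×(K−R) = 0, so 2·[XJH] and 2·[XKM] are each linear in λ. Evaluating at λ=0 and λ=1:
  2·[XJH] = 1/4·λ − 1/12,   2·[XKM] = 1/3·λ − 1/3
So [XJH]:[XKM] = (1/4·λ − 1/12) / (1/3·λ − 1/3). Setting this equal to 7/12:
  1/4·λ − 1/12 = 7/12·(1/3·λ − 1/3)  ⇒  λ = -2
Then r = λ/(1−λ) = (-2)/(3) = -2/3. Check: with r = -2/3, M = (0, 3) and [XJH]:[XKM] = 7/12 as required.

r = -2/3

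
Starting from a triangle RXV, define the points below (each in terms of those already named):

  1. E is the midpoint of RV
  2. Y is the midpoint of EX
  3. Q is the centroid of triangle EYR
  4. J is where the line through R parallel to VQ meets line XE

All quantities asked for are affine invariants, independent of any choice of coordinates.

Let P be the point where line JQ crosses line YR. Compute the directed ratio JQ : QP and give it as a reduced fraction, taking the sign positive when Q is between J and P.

Set R = (0, 0), X = (1, 0), V = (0, 1); any affine frame gives the same invariant.
1. E is the midpoint of RV ⇒ E = (0, 1/2)
2. Y is the midpoint of EX ⇒ Y = (1/2, 1/4)
3. Q is the centroid of triangle EYR ⇒ Q = (1/6, 1/4)
4. J is where the line through R parallel to VQ meets line XE ⇒ J = (-1/8, 9/16)
line JQ meets YR at P = (3/11, 3/22)
Q = J + t·(P−J) with t = 11/15, so JQ:QP = 11/15:4/15

JQ:QP = 11/4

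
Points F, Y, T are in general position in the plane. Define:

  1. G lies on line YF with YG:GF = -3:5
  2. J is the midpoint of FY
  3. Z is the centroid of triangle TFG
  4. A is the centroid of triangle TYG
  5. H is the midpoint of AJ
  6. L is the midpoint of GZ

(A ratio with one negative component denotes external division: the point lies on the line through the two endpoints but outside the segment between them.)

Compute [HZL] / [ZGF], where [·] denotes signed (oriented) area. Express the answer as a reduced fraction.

[HZL]:[ZGF] = 1/6

Assign F = (0, 0), Y = (1, 0), T = (0, 1) — the answer is frame-independent, so this choice is without loss of generality.
1. G lies on line YF with YG:GF = -3:5 ⇒ G = (5/2, 0)
2. J is the midpoint of FY ⇒ J = (1/2, 0)
3. Z is the centroid of triangle TFG ⇒ Z = (5/6, 1/3)
4. A is the centroid of triangle TYG ⇒ A = (7/6, 1/3)
5. H is the midpoint of AJ ⇒ H = (5/6, 1/6)
6. L is the midpoint of GZ ⇒ L = (5/3, 1/6)
2·[HZL] = -5/36, 2·[ZGF] = -5/6
[HZL]:[ZGF] = -5/36:-5/6 = 1/6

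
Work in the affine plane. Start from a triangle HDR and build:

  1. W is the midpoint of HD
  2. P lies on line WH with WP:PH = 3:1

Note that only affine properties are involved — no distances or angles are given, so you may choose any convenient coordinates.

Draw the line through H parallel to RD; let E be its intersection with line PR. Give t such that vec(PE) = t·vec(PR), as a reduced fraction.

t = -1/7

Choose coordinates H = (0, 0), D = (1, 0), R = (0, 1).
1. W is the midpoint of HD ⇒ W = (1/2, 0)
2. P lies on line WH with WP:PH = 3:1 ⇒ P = (1/8, 0)
through H parallel to RD: direction (1, -1); meets PR at E = (1/7, -1/7)
E = P + t·(R−P) with t = -1/7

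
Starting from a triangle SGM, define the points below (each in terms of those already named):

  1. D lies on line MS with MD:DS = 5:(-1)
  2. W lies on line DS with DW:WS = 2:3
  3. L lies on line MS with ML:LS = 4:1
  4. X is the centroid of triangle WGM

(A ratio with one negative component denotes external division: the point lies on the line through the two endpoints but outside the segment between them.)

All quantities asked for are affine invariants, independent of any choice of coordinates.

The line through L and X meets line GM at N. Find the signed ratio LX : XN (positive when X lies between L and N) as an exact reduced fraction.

LX:XN = 25/23

Choose coordinates S = (0, 0), G = (1, 0), M = (0, 1).
1. D lies on line MS with MD:DS = 5:(-1) ⇒ D = (0, -1/4)
2. W lies on line DS with DW:WS = 2:3 ⇒ W = (0, -3/20)
3. L lies on line MS with ML:LS = 4:1 ⇒ L = (0, 1/5)
4. X is the centroid of triangle WGM ⇒ X = (1/3, 17/60)
line LX meets GM at N = (16/25, 9/25)
X = L + t·(N−L) with t = 25/48, so LX:XN = 25/48:23/48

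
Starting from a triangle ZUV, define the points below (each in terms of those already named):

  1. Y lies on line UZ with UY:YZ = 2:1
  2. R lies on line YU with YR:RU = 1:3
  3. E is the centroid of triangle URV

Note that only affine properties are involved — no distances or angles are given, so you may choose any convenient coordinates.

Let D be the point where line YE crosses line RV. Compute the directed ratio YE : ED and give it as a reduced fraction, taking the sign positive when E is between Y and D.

YE:ED = -2

Assign Z = (0, 0), U = (1, 0), V = (0, 1) — the answer is frame-independent, so this choice is without loss of generality.
1. Y lies on line UZ with UY:YZ = 2:1 ⇒ Y = (1/3, 0)
2. R lies on line YU with YR:RU = 1:3 ⇒ R = (1/2, 0)
3. E is the centroid of triangle URV ⇒ E = (1/2, 1/3)
line YE meets RV at D = (5/12, 1/6)
E = Y + t·(D−Y) with t = 2, so YE:ED = 2:-1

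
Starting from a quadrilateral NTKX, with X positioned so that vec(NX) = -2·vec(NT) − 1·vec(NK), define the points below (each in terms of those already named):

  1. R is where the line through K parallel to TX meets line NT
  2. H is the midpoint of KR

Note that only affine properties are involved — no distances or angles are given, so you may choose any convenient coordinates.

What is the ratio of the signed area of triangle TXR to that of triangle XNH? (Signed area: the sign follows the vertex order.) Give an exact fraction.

[TXR]:[XNH] = -8/5

Set N = (0, 0), T = (1, 0), K = (0, 1), X = (-2, -1); any affine frame gives the same invariant.
1. R is where the line through K parallel to TX meets line NT ⇒ R = (-3, 0)
2. H is the midpoint of KR ⇒ H = (-3/2, 1/2)
2·[TXR] = -4, 2·[XNH] = 5/2
[TXR]:[XNH] = -4:5/2 = -8/5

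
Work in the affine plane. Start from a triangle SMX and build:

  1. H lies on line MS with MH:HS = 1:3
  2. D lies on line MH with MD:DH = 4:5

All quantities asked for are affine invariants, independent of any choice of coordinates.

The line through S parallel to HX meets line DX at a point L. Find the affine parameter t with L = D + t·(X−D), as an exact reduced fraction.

t = 32/5

Work in coordinates with S = (0, 0), M = (1, 0), X = (0, 1).
1. H lies on line MS with MH:HS = 1:3 ⇒ H = (3/4, 0)
2. D lies on line MH with MD:DH = 4:5 ⇒ D = (8/9, 0)
through S parallel to HX: direction (-3/4, 1); meets DX at L = (-24/5, 32/5)
L = D + t·(X−D) with t = 32/5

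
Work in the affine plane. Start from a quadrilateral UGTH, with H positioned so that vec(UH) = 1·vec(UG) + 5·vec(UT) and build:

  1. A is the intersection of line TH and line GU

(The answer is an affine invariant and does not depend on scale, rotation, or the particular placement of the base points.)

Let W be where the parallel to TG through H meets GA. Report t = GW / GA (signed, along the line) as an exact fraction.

Work in coordinates with U = (0, 0), G = (1, 0), T = (0, 1), H = (1, 5).
1. A is the intersection of line TH and line GU ⇒ A = (-1/4, 0)
through H parallel to TG: direction (1, -1); meets GA at W = (6, 0)
W = G + t·(A−G) with t = -4

t = -4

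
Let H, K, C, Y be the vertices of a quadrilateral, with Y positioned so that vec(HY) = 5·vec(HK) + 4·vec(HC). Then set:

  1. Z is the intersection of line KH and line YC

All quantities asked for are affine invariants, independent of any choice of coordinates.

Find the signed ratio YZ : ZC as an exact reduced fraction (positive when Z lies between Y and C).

YZ:ZC = -4

Assign H = (0, 0), K = (1, 0), C = (0, 1), Y = (5, 4) — the answer is frame-independent, so this choice is without loss of generality.
1. Z is the intersection of line KH and line YC ⇒ Z = (-5/3, 0)
Z = Y + t·(C−Y) with t = 4/3, so YZ:ZC = t:(1−t) = 4/3:-1/3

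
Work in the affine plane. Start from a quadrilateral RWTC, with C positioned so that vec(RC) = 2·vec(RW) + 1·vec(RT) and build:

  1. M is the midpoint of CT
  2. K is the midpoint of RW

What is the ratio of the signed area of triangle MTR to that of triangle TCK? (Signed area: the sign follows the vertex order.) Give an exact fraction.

Assign R = (0, 0), W = (1, 0), T = (0, 1), C = (2, 1) — the answer is frame-independent, so this choice is without loss of generality.
1. M is the midpoint of CT ⇒ M = (1, 1)
2. K is the midpoint of RW ⇒ K = (1/2, 0)
2·[MTR] = 1, 2·[TCK] = -2
[MTR]:[TCK] = 1:-2 = -1/2

[MTR]:[TCK] = -1/2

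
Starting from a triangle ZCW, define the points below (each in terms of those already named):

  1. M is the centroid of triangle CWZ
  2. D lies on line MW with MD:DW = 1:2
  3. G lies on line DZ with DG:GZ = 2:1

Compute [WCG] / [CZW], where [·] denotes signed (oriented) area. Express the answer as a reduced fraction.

Choose coordinates Z = (0, 0), C = (1, 0), W = (0, 1).
1. M is the centroid of triangle CWZ ⇒ M = (1/3, 1/3)
2. D lies on line MW with MD:DW = 1:2 ⇒ D = (2/9, 5/9)
3. G lies on line DZ with DG:GZ = 2:1 ⇒ G = (2/27, 5/27)
2·[WCG] = -20/27, 2·[CZW] = -1
[WCG]:[CZW] = -20/27:-1 = 20/27

[WCG]:[CZW] = 20/27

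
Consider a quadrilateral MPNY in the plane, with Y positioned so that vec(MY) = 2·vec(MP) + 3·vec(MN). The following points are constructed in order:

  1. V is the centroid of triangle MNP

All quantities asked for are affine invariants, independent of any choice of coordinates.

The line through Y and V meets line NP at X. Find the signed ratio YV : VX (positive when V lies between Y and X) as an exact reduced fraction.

Assign M = (0, 0), P = (1, 0), N = (0, 1), Y = (2, 3) — the answer is frame-independent, so this choice is without loss of generality.
1. V is the centroid of triangle MNP ⇒ V = (1/3, 1/3)
line YV meets NP at X = (6/13, 7/13)
V = Y + t·(X−Y) with t = 13/12, so YV:VX = 13/12:-1/12

YV:VX = -13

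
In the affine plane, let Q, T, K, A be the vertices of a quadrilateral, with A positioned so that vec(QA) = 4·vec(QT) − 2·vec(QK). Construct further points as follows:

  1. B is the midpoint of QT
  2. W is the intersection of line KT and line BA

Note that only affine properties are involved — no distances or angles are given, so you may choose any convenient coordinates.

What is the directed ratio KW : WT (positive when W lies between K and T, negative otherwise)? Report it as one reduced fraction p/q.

Assign Q = (0, 0), T = (1, 0), K = (0, 1), A = (4, -2) — the answer is frame-independent, so this choice is without loss of generality.
1. B is the midpoint of QT ⇒ B = (1/2, 0)
2. W is the intersection of line KT and line BA ⇒ W = (5/3, -2/3)
W = K + t·(T−K) with t = 5/3, so KW:WT = t:(1−t) = 5/3:-2/3

KW:WT = -5/2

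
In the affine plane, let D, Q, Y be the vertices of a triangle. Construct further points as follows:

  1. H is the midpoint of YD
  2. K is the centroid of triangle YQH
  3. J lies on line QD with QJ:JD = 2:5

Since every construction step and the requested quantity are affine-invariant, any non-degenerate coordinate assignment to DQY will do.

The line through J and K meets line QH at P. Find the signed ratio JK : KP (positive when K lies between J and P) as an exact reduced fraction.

JK:KP = -13/7

Assign D = (0, 0), Q = (1, 0), Y = (0, 1) — the answer is frame-independent, so this choice is without loss of generality.
1. H is the midpoint of YD ⇒ H = (0, 1/2)
2. K is the centroid of triangle YQH ⇒ K = (1/3, 1/2)
3. J lies on line QD with QJ:JD = 2:5 ⇒ J = (5/7, 0)
line JK meets QH at P = (7/13, 3/13)
K = J + t·(P−J) with t = 13/6, so JK:KP = 13/6:-7/6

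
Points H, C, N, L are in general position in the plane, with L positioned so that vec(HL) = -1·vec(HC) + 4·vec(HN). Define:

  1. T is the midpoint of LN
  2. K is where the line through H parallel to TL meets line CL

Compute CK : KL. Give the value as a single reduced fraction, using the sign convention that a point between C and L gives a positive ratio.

Set H = (0, 0), C = (1, 0), N = (0, 1), L = (-1, 4); any affine frame gives the same invariant.
1. T is the midpoint of LN ⇒ T = (-1/2, 5/2)
2. K is where the line through H parallel to TL meets line CL ⇒ K = (-2, 6)
K = C + t·(L−C) with t = 3/2, so CK:KL = t:(1−t) = 3/2:-1/2

CK:KL = -3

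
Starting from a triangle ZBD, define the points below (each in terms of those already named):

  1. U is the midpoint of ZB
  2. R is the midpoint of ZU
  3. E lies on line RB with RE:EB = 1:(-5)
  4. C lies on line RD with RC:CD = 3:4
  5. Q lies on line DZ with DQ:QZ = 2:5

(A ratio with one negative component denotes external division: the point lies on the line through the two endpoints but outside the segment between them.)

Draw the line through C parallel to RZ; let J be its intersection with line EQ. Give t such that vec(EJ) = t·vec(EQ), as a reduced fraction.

t = 3/5

Choose coordinates Z = (0, 0), B = (1, 0), D = (0, 1).
1. U is the midpoint of ZB ⇒ U = (1/2, 0)
2. R is the midpoint of ZU ⇒ R = (1/4, 0)
3. E lies on line RB with RE:EB = 1:(-5) ⇒ E = (1/16, 0)
4. C lies on line RD with RC:CD = 3:4 ⇒ C = (1/7, 3/7)
5. Q lies on line DZ with DQ:QZ = 2:5 ⇒ Q = (0, 5/7)
through C parallel to RZ: direction (-1/4, 0); meets EQ at J = (1/40, 3/7)
J = E + t·(Q−E) with t = 3/5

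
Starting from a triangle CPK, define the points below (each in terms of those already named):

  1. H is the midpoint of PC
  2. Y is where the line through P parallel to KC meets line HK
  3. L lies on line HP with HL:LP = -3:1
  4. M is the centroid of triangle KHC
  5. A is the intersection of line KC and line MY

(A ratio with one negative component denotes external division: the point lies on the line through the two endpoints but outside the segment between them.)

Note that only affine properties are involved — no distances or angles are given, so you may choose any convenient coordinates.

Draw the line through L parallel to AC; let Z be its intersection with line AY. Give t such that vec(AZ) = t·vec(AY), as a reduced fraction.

t = 5/4

Set C = (0, 0), P = (1, 0), K = (0, 1); any affine frame gives the same invariant.
1. H is the midpoint of PC ⇒ H = (1/2, 0)
2. Y is where the line through P parallel to KC meets line HK ⇒ Y = (1, -1)
3. L lies on line HP with HL:LP = -3:1 ⇒ L = (5/4, 0)
4. M is the centroid of triangle KHC ⇒ M = (1/6, 1/3)
5. A is the intersection of line KC and line MY ⇒ A = (0, 3/5)
through L parallel to AC: direction (0, -3/5); meets AY at Z = (5/4, -7/5)
Z = A + t·(Y−A) with t = 5/4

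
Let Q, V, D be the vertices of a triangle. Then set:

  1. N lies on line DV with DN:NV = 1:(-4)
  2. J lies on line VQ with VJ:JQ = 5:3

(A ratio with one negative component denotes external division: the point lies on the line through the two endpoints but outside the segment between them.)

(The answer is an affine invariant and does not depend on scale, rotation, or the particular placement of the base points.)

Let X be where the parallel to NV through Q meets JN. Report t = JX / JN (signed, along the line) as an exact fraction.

t = -3/5

Choose coordinates Q = (0, 0), V = (1, 0), D = (0, 1).
1. N lies on line DV with DN:NV = 1:(-4) ⇒ N = (-1/3, 4/3)
2. J lies on line VQ with VJ:JQ = 5:3 ⇒ J = (3/8, 0)
through Q parallel to NV: direction (4/3, -4/3); meets JN at X = (4/5, -4/5)
X = J + t·(N−J) with t = -3/5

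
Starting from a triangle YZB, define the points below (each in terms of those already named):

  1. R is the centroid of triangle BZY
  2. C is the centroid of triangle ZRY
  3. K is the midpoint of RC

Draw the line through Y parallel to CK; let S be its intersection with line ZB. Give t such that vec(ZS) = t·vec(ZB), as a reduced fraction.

Assign Y = (0, 0), Z = (1, 0), B = (0, 1) — the answer is frame-independent, so this choice is without loss of generality.
1. R is the centroid of triangle BZY ⇒ R = (1/3, 1/3)
2. C is the centroid of triangle ZRY ⇒ C = (4/9, 1/9)
3. K is the midpoint of RC ⇒ K = (7/18, 2/9)
through Y parallel to CK: direction (-1/18, 1/9); meets ZB at S = (-1, 2)
S = Z + t·(B−Z) with t = 2

t = 2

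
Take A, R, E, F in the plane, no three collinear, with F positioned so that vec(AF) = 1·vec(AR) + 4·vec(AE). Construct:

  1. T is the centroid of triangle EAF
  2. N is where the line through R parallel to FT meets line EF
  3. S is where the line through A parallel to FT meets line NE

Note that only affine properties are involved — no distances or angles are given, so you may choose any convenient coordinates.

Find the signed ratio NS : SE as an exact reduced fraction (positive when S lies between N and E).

Set A = (0, 0), R = (1, 0), E = (0, 1), F = (1, 4); any affine frame gives the same invariant.
1. T is the centroid of triangle EAF ⇒ T = (1/3, 5/3)
2. N is where the line through R parallel to FT meets line EF ⇒ N = (9, 28)
3. S is where the line through A parallel to FT meets line NE ⇒ S = (2, 7)
S = N + t·(E−N) with t = 7/9, so NS:SE = t:(1−t) = 7/9:2/9

NS:SE = 7/2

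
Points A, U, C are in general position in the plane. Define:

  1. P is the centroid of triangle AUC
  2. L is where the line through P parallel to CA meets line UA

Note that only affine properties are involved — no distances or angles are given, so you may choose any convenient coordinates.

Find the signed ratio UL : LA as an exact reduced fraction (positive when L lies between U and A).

Choose coordinates A = (0, 0), U = (1, 0), C = (0, 1).
1. P is the centroid of triangle AUC ⇒ P = (1/3, 1/3)
2. L is where the line through P parallel to CA meets line UA ⇒ L = (1/3, 0)
L = U + t·(A−U) with t = 2/3, so UL:LA = t:(1−t) = 2/3:1/3

UL:LA = 2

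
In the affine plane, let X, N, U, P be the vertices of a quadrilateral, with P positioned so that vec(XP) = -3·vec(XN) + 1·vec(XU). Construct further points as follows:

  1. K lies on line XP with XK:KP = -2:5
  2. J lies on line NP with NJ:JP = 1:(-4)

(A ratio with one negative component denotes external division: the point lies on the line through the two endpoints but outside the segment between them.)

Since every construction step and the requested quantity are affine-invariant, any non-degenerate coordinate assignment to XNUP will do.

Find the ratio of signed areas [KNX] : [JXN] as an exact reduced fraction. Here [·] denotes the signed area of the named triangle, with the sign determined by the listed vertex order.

[KNX]:[JXN] = -2

Assign X = (0, 0), N = (1, 0), U = (0, 1), P = (-3, 1) — the answer is frame-independent, so this choice is without loss of generality.
1. K lies on line XP with XK:KP = -2:5 ⇒ K = (2, -2/3)
2. J lies on line NP with NJ:JP = 1:(-4) ⇒ J = (7/3, -1/3)
2·[KNX] = 2/3, 2·[JXN] = -1/3
[KNX]:[JXN] = 2/3:-1/3 = -2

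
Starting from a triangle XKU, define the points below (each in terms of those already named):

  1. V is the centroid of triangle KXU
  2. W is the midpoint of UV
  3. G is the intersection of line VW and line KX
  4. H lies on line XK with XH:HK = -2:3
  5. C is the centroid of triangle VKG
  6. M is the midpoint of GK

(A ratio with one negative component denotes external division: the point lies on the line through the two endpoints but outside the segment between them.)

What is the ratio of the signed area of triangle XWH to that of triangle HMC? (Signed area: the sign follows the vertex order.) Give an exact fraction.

[XWH]:[HMC] = 48/11

Work in coordinates with X = (0, 0), K = (1, 0), U = (0, 1).
1. V is the centroid of triangle KXU ⇒ V = (1/3, 1/3)
2. W is the midpoint of UV ⇒ W = (1/6, 2/3)
3. G is the intersection of line VW and line KX ⇒ G = (1/2, 0)
4. H lies on line XK with XH:HK = -2:3 ⇒ H = (-2, 0)
5. C is the centroid of triangle VKG ⇒ C = (11/18, 1/9)
6. M is the midpoint of GK ⇒ M = (3/4, 0)
2·[XWH] = 4/3, 2·[HMC] = 11/36
[XWH]:[HMC] = 4/3:11/36 = 48/11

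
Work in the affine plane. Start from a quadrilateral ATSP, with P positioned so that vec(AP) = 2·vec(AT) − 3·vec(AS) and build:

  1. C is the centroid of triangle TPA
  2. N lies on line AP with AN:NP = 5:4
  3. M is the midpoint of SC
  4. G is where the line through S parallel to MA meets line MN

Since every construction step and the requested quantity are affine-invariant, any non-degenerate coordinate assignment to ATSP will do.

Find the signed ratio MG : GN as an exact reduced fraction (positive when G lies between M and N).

MG:GN = -3/8

Work in coordinates with A = (0, 0), T = (1, 0), S = (0, 1), P = (2, -3).
1. C is the centroid of triangle TPA ⇒ C = (1, -1)
2. N lies on line AP with AN:NP = 5:4 ⇒ N = (10/9, -5/3)
3. M is the midpoint of SC ⇒ M = (1/2, 0)
4. G is where the line through S parallel to MA meets line MN ⇒ G = (2/15, 1)
G = M + t·(N−M) with t = -3/5, so MG:GN = t:(1−t) = -3/5:8/5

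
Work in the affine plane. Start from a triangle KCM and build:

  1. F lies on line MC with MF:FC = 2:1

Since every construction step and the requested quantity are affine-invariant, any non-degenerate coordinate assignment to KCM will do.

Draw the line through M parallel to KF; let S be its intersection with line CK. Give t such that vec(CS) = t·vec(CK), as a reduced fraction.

t = 3

Choose coordinates K = (0, 0), C = (1, 0), M = (0, 1).
1. F lies on line MC with MF:FC = 2:1 ⇒ F = (2/3, 1/3)
through M parallel to KF: direction (2/3, 1/3); meets CK at S = (-2, 0)
S = C + t·(K−C) with t = 3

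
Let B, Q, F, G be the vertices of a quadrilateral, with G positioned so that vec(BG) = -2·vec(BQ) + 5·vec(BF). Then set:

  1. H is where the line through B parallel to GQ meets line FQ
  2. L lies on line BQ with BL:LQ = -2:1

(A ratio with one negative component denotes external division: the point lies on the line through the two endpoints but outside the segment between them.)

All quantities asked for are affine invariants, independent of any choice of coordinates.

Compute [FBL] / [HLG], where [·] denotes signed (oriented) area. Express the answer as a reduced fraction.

Set B = (0, 0), Q = (1, 0), F = (0, 1), G = (-2, 5); any affine frame gives the same invariant.
1. H is where the line through B parallel to GQ meets line FQ ⇒ H = (-3/2, 5/2)
2. L lies on line BQ with BL:LQ = -2:1 ⇒ L = (2, 0)
2·[FBL] = 2, 2·[HLG] = 15/2
[FBL]:[HLG] = 2:15/2 = 4/15

[FBL]:[HLG] = 4/15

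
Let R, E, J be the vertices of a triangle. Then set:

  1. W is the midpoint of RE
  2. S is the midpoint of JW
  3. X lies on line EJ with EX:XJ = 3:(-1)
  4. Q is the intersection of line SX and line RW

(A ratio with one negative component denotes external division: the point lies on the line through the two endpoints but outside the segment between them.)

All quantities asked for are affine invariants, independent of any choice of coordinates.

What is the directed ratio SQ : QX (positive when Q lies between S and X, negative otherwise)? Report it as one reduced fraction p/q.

SQ:QX = -1/3

Assign R = (0, 0), E = (1, 0), J = (0, 1) — the answer is frame-independent, so this choice is without loss of generality.
1. W is the midpoint of RE ⇒ W = (1/2, 0)
2. S is the midpoint of JW ⇒ S = (1/4, 1/2)
3. X lies on line EJ with EX:XJ = 3:(-1) ⇒ X = (-1/2, 3/2)
4. Q is the intersection of line SX and line RW ⇒ Q = (5/8, 0)
Q = S + t·(X−S) with t = -1/2, so SQ:QX = t:(1−t) = -1/2:3/2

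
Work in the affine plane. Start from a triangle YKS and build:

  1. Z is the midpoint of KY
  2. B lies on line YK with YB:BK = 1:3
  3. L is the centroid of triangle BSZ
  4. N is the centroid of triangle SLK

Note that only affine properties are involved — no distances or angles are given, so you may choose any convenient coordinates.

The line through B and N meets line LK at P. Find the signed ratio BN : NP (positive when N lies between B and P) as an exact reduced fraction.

BN:NP = -14/5

Set Y = (0, 0), K = (1, 0), S = (0, 1); any affine frame gives the same invariant.
1. Z is the midpoint of KY ⇒ Z = (1/2, 0)
2. B lies on line YK with YB:BK = 1:3 ⇒ B = (1/4, 0)
3. L is the centroid of triangle BSZ ⇒ L = (1/4, 1/3)
4. N is the centroid of triangle SLK ⇒ N = (5/12, 4/9)
line BN meets LK at P = (5/14, 2/7)
N = B + t·(P−B) with t = 14/9, so BN:NP = 14/9:-5/9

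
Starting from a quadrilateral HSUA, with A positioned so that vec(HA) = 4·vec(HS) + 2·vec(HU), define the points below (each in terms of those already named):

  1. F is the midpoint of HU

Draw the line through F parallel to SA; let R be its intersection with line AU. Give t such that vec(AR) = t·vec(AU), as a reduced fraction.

t = 7/10

Set H = (0, 0), S = (1, 0), U = (0, 1), A = (4, 2); any affine frame gives the same invariant.
1. F is the midpoint of HU ⇒ F = (0, 1/2)
through F parallel to SA: direction (3, 2); meets AU at R = (6/5, 13/10)
R = A + t·(U−A) with t = 7/10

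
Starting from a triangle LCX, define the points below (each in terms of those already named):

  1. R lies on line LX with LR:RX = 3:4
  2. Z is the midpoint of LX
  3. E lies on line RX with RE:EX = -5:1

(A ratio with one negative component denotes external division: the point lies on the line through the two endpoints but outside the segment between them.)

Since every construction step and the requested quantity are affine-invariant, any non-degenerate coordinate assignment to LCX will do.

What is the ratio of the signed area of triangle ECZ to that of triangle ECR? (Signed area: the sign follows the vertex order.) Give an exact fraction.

Work in coordinates with L = (0, 0), C = (1, 0), X = (0, 1).
1. R lies on line LX with LR:RX = 3:4 ⇒ R = (0, 3/7)
2. Z is the midpoint of LX ⇒ Z = (0, 1/2)
3. E lies on line RX with RE:EX = -5:1 ⇒ E = (0, 8/7)
2·[ECZ] = -9/14, 2·[ECR] = -5/7
[ECZ]:[ECR] = -9/14:-5/7 = 9/10

[ECZ]:[ECR] = 9/10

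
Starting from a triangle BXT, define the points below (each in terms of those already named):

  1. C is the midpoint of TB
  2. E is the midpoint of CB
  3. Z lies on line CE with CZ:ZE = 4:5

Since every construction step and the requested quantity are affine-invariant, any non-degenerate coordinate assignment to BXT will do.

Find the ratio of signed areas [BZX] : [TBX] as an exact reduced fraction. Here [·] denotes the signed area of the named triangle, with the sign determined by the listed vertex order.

[BZX]:[TBX] = -7/18

Assign B = (0, 0), X = (1, 0), T = (0, 1) — the answer is frame-independent, so this choice is without loss of generality.
1. C is the midpoint of TB ⇒ C = (0, 1/2)
2. E is the midpoint of CB ⇒ E = (0, 1/4)
3. Z lies on line CE with CZ:ZE = 4:5 ⇒ Z = (0, 7/18)
2·[BZX] = -7/18, 2·[TBX] = 1
[BZX]:[TBX] = -7/18:1 = -7/18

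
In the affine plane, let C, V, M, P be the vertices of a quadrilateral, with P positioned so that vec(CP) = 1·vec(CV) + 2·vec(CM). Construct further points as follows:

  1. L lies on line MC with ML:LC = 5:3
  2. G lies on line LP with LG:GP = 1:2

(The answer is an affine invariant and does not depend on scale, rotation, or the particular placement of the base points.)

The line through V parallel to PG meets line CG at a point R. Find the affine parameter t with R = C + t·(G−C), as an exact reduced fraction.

t = -13/3

Assign C = (0, 0), V = (1, 0), M = (0, 1), P = (1, 2) — the answer is frame-independent, so this choice is without loss of generality.
1. L lies on line MC with ML:LC = 5:3 ⇒ L = (0, 3/8)
2. G lies on line LP with LG:GP = 1:2 ⇒ G = (1/3, 11/12)
through V parallel to PG: direction (-2/3, -13/12); meets CG at R = (-13/9, -143/36)
R = C + t·(G−C) with t = -13/3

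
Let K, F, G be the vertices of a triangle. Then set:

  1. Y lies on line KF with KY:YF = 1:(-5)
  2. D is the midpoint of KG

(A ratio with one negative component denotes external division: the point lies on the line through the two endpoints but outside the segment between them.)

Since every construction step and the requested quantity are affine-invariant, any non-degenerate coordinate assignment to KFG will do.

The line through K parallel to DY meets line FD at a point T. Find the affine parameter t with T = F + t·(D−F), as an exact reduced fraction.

Work in coordinates with K = (0, 0), F = (1, 0), G = (0, 1).
1. Y lies on line KF with KY:YF = 1:(-5) ⇒ Y = (-1/4, 0)
2. D is the midpoint of KG ⇒ D = (0, 1/2)
through K parallel to DY: direction (-1/4, -1/2); meets FD at T = (1/5, 2/5)
T = F + t·(D−F) with t = 4/5

t = 4/5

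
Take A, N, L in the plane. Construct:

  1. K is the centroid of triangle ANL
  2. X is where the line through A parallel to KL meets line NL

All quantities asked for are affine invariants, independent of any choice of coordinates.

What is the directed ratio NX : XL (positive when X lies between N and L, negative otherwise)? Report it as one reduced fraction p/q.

NX:XL = -2

Work in coordinates with A = (0, 0), N = (1, 0), L = (0, 1).
1. K is the centroid of triangle ANL ⇒ K = (1/3, 1/3)
2. X is where the line through A parallel to KL meets line NL ⇒ X = (-1, 2)
X = N + t·(L−N) with t = 2, so NX:XL = t:(1−t) = 2:-1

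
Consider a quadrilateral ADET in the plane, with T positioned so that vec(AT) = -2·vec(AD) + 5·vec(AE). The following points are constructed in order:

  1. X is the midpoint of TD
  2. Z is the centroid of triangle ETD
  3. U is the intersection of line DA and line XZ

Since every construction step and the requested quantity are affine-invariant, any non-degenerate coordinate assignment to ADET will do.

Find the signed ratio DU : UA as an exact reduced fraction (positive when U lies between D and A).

DU:UA = 2

Work in coordinates with A = (0, 0), D = (1, 0), E = (0, 1), T = (-2, 5).
1. X is the midpoint of TD ⇒ X = (-1/2, 5/2)
2. Z is the centroid of triangle ETD ⇒ Z = (-1/3, 2)
3. U is the intersection of line DA and line XZ ⇒ U = (1/3, 0)
U = D + t·(A−D) with t = 2/3, so DU:UA = t:(1−t) = 2/3:1/3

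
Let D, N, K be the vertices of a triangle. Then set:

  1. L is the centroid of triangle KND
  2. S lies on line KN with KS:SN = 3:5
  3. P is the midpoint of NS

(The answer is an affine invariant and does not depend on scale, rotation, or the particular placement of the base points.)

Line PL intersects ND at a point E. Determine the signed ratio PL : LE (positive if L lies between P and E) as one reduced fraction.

Assign D = (0, 0), N = (1, 0), K = (0, 1) — the answer is frame-independent, so this choice is without loss of generality.
1. L is the centroid of triangle KND ⇒ L = (1/3, 1/3)
2. S lies on line KN with KS:SN = 3:5 ⇒ S = (3/8, 5/8)
3. P is the midpoint of NS ⇒ P = (11/16, 5/16)
line PL meets ND at E = (6, 0)
L = P + t·(E−P) with t = -1/15, so PL:LE = -1/15:16/15

PL:LE = -1/16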